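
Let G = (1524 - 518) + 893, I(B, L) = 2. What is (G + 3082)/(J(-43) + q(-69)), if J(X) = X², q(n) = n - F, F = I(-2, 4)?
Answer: 4981/1778 ≈ 2.8015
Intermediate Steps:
F = 2
q(n) = -2 + n (q(n) = n - 1*2 = n - 2 = -2 + n)
G = 1899 (G = 1006 + 893 = 1899)
(G + 3082)/(J(-43) + q(-69)) = (1899 + 3082)/((-43)² + (-2 - 69)) = 4981/(1849 - 71) = 4981/1778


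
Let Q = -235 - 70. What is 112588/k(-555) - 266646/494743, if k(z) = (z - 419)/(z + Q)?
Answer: 23951783843518/240939841 ≈ 99410.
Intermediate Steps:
Q = -305
k(z) = (-419 + z)/(-305 + z) (k(z) = (z - 419)/(z - 305) = (-419 + z)/(-305 + z))
112588/k(-555) - 266646/494743 = 112588/(((-419 - 555)/(-305 - 555))) - 266646/494743 = 112588/((-974/(-860))) - 266646*1/494743 = 112588/((-1/860*(-974))) - 266646/494743 = 112588/(487/430) - 266646/494743 = 112588*(430/487) - 266646/494743 = 48412840/487 - 266646/494743 = 23951783843518/240939841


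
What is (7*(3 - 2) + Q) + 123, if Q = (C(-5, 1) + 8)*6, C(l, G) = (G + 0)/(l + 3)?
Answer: 175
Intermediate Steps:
C(l, G) = G/(3 + l)
Q = 45 (Q = (1/(3 - 5) + 8)*6 = (1/(-2) + 8)*6 = (1*(-½) + 8)*6 = (-½ + 8)*6 = (15/2)*6 = 45)
(7*(3 - 2) + Q) + 123 = (7*(3 - 2) + 45) + 123 = (7*1 + 45) + 123 = (7 + 45) + 123 = 52 + 123 = 175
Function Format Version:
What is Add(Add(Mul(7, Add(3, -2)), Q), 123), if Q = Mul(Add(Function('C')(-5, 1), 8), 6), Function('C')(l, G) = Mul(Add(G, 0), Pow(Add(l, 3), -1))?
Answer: 175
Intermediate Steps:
Function('C')(l, G) = Mul(G, Pow(Add(3, l), -1))
Q = 45 (Q = Mul(Add(Mul(1, Pow(Add(3, -5), -1)), 8), 6) = Mul(Add(Mul(1, Pow(-2, -1)), 8), 6) = Mul(Add(Mul(1, Rational(-1, 2)), 8), 6) = Mul(Add(Rational(-1, 2), 8), 6) = Mul(Rational(15, 2), 6) = 45)
Add(Add(Mul(7, Add(3, -2)), Q), 123) = Add(Add(Mul(7, Add(3, -2)), 45), 123) = Add(Add(Mul(7, 1), 45), 123) = Add(Add(7, 45), 123) = Add(52, 123) = 175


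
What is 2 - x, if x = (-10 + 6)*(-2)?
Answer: -6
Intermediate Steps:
x = 8 (x = -4*(-2) = 8)
2 - x = 2 - 1*8 = 2 - 8 = -6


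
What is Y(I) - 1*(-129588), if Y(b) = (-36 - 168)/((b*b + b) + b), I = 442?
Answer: 124663655/962 ≈ 1.2959e+5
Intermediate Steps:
Y(b) = -204/(b² + 2*b) (Y(b) = -204/((b² + b) + b) = -204/((b + b²) + b) = -204/(b² + 2*b))
Y(I) - 1*(-129588) = -204/(442*(2 + 442)) - 1*(-129588) = -204*1/442/444 + 129588 = -204*1/442*1/444 + 129588 = -1/962 + 129588 = 124663655/962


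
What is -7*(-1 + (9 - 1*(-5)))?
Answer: -91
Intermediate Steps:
-7*(-1 + (9 - 1*(-5))) = -7*(-1 + (9 + 5)) = -7*(-1 + 14) = -7*13 = -91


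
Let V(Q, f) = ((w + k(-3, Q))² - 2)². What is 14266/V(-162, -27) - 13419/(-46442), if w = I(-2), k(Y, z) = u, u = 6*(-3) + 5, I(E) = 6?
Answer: 692184143/102590378 ≈ 6.7471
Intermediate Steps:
u = -13 (u = -18 + 5 = -13)
k(Y, z) = -13
w = 6
V(Q, f) = 2209 (V(Q, f) = ((6 - 13)² - 2)² = ((-7)² - 2)² = (49 - 2)² = 47² = 2209)
14266/V(-162, -27) - 13419/(-46442) = 14266/2209 - 13419/(-46442) = 14266*(1/2209) - 13419*(-1/46442) = 14266/2209 + 13419/46442 = 692184143/102590378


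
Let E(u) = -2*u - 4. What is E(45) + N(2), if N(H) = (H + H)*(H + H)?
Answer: -78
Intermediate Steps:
E(u) = -4 - 2*u
N(H) = 4*H² (N(H) = (2*H)*(2*H) = 4*H²)
E(45) + N(2) = (-4 - 2*45) + 4*2² = (-4 - 90) + 4*4 = -94 + 16 = -78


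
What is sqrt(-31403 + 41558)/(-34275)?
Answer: -sqrt(10155)/34275 ≈ -0.0029401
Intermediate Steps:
sqrt(-31403 + 41558)/(-34275) = sqrt(10155)*(-1/34275) = -sqrt(10155)/34275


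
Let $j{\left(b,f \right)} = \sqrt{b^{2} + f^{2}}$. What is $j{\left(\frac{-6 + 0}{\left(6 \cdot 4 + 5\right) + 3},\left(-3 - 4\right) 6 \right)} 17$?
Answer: $\frac{51 \sqrt{50177}}{16} \approx 714.01$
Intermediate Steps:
$j{\left(\frac{-6 + 0}{\left(6 \cdot 4 + 5\right) + 3},\left(-3 - 4\right) 6 \right)} 17 = \sqrt{\left(\frac{-6 + 0}{\left(6 \cdot 4 + 5\right) + 3}\right)^{2} + \left(\left(-3 - 4\right) 6\right)^{2}} \cdot 17 = \sqrt{\left(- \frac{6}{\left(24 + 5\right) + 3}\right)^{2} + \left(\left(-7\right) 6\right)^{2}} \cdot 17 = \sqrt{\left(- \frac{6}{29 + 3}\right)^{2} + \left(-42\right)^{2}} \cdot 17 = \sqrt{\left(- \frac{6}{32}\right)^{2} + 1764} \cdot 17 = \sqrt{\left(\left(-6\right) \frac{1}{32}\right)^{2} + 1764} \cdot 17 = \sqrt{\left(- \frac{3}{16}\right)^{2} + 1764} \cdot 17 = \sqrt{\frac{9}{256} + 1764} \cdot 17 = \sqrt{\frac{451593}{256}} \cdot 17 = \frac{3 \sqrt{50177}}{16} \cdot 17 = \frac{51 \sqrt{50177}}{16}$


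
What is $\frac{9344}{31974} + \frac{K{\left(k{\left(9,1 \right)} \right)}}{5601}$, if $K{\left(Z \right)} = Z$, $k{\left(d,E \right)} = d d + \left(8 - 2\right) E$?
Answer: $\frac{125839}{408873} \approx 0.30777$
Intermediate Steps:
$k{\left(d,E \right)} = d^{2} + 6 E$
$\frac{9344}{31974} + \frac{K{\left(k{\left(9,1 \right)} \right)}}{5601} = \frac{9344}{31974} + \frac{9^{2} + 6 \cdot 1}{5601} = 9344 \cdot \frac{1}{31974} + \left(81 + 6\right) \frac{1}{5601} = \frac{64}{219} + 87 \cdot \frac{1}{5601} = \frac{64}{219} + \frac{29}{1867} = \frac{125839}{408873}$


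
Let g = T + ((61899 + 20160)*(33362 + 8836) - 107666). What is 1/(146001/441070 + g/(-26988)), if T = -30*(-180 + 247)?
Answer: -1487949645/190906512686429 ≈ -7.7941e-6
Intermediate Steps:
T = -2010 (T = -30*67 = -2010)
g = 3462616006 (g = -2010 + ((61899 + 20160)*(33362 + 8836) - 107666) = -2010 + (82059*42198 - 107666) = -2010 + (3462725682 - 107666) = -2010 + 3462618016 = 3462616006)
1/(146001/441070 + g/(-26988)) = 1/(146001/441070 + 3462616006/(-26988)) = 1/(146001*(1/441070) + 3462616006*(-1/26988)) = 1/(146001/441070 - 1731308003/13494) = 1/(-190906512686429/1487949645) = -1487949645/190906512686429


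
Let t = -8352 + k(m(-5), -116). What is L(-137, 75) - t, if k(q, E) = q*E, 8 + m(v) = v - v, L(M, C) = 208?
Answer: 7632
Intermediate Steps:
m(v) = -8 (m(v) = -8 + (v - v) = -8 + 0 = -8)
k(q, E) = E*q
t = -7424 (t = -8352 - 116*(-8) = -8352 + 928 = -7424)
L(-137, 75) - t = 208 - 1*(-7424) = 208 + 7424 = 7632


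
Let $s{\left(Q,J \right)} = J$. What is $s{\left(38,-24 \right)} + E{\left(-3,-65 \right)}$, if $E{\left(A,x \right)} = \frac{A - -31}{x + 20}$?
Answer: $- \frac{1108}{45} \approx -24.622$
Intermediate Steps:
$E{\left(A,x \right)} = \frac{31 + A}{20 + x}$ ($E{\left(A,x \right)} = \frac{A + 31}{20 + x} = \frac{31 + A}{20 + x}$)
$s{\left(38,-24 \right)} + E{\left(-3,-65 \right)} = -24 + \frac{31 - 3}{20 - 65} = -24 + \frac{1}{-45} \cdot 28 = -24 - \frac{28}{45} = - \frac{1108}{45}$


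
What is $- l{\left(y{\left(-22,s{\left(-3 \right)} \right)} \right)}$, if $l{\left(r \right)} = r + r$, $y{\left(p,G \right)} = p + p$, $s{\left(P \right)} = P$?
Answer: $88$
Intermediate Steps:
$y{\left(p,G \right)} = 2 p$
$l{\left(r \right)} = 2 r$
$- l{\left(y{\left(-22,s{\left(-3 \right)} \right)} \right)} = - 2 \cdot 2 \left(-22\right) = - 2 \left(-44\right) = \left(-1\right) \left(-88\right) = 88$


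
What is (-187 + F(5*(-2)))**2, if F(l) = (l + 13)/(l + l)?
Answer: 14010049/400 ≈ 35025.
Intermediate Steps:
F(l) = (13 + l)/(2*l) (F(l) = (13 + l)/((2*l)) = (13 + l)*(1/(2*l)) = (13 + l)/(2*l))
(-187 + F(5*(-2)))**2 = (-187 + (13 + 5*(-2))/(2*((5*(-2)))))**2 = (-187 + (1/2)*(13 - 10)/(-10))**2 = (-187 + (1/2)*(-1/10)*3)**2 = (-187 - 3/20)**2 = (-3743/20)**2 = 14010049/400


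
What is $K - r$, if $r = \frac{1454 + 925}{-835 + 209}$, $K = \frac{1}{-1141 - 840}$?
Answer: $\frac{4712173}{1240106} \approx 3.7998$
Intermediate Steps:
$K = - \frac{1}{1981}$ ($K = \frac{1}{-1141 - 840} = \frac{1}{-1981} = - \frac{1}{1981} \approx -0.0005048$)
$r = - \frac{2379}{626}$ ($r = \frac{2379}{-626} = 2379 \left(- \frac{1}{626}\right) = - \frac{2379}{626} \approx -3.8003$)
$K - r = - \frac{1}{1981} - - \frac{2379}{626} = - \frac{1}{1981} + \frac{2379}{626} = \frac{4712173}{1240106}$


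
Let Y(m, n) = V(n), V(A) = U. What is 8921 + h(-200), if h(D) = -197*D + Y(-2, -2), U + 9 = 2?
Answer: 48314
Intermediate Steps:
U = -7 (U = -9 + 2 = -7)
V(A) = -7
Y(m, n) = -7
h(D) = -7 - 197*D (h(D) = -197*D - 7 = -7 - 197*D)
8921 + h(-200) = 8921 + (-7 - 197*(-200)) = 8921 + (-7 + 39400) = 8921 + 39393 = 48314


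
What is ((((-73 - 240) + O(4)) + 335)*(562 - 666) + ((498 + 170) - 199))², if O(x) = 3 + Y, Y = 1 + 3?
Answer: 6487209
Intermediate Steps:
Y = 4
O(x) = 7 (O(x) = 3 + 4 = 7)
((((-73 - 240) + O(4)) + 335)*(562 - 666) + ((498 + 170) - 199))² = ((((-73 - 240) + 7) + 335)*(562 - 666) + ((498 + 170) - 199))² = (((-313 + 7) + 335)*(-104) + (668 - 199))² = ((-306 + 335)*(-104) + 469)² = (29*(-104) + 469)² = (-3016 + 469)² = (-2547)² = 6487209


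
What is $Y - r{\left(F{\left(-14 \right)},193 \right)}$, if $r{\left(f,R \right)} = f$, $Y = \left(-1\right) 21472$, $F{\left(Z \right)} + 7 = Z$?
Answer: $-21451$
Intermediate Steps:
$F{\left(Z \right)} = -7 + Z$
$Y = -21472$
$Y - r{\left(F{\left(-14 \right)},193 \right)} = -21472 - \left(-7 - 14\right) = -21472 - -21 = -21472 + 21 = -21451$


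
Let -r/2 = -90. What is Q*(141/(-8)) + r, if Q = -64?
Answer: 1308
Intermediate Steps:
r = 180 (r = -2*(-90) = 180)
Q*(141/(-8)) + r = -9024/(-8) + 180 = -9024*(-1)/8 + 180 = -64*(-141/8) + 180 = 1128 + 180 = 1308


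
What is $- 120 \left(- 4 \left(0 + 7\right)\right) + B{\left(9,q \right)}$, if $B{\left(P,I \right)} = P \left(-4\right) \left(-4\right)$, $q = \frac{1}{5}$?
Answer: $3504$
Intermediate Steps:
$q = \frac{1}{5} \approx 0.2$
$B{\left(P,I \right)} = 16 P$ ($B{\left(P,I \right)} = - 4 P \left(-4\right) = 16 P$)
$- 120 \left(- 4 \left(0 + 7\right)\right) + B{\left(9,q \right)} = - 120 \left(- 4 \left(0 + 7\right)\right) + 16 \cdot 9 = - 120 \left(\left(-4\right) 7\right) + 144 = \left(-120\right) \left(-28\right) + 144 = 3360 + 144 = 3504$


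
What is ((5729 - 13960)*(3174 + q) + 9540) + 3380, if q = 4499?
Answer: -63143543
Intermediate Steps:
((5729 - 13960)*(3174 + q) + 9540) + 3380 = ((5729 - 13960)*(3174 + 4499) + 9540) + 3380 = (-8231*7673 + 9540) + 3380 = (-63156463 + 9540) + 3380 = -63146923 + 3380 = -63143543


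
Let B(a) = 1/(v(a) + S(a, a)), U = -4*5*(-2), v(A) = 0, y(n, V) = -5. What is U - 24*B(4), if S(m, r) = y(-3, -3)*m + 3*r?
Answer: 43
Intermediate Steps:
S(m, r) = -5*m + 3*r
U = 40 (U = -20*(-2) = 40)
B(a) = -1/(2*a) (B(a) = 1/(0 + (-5*a + 3*a)) = 1/(0 - 2*a) = 1/(-2*a) = -1/(2*a))
U - 24*B(4) = 40 - (-12)/4 = 40 - 24*(-⅛) = 40 + 3 = 43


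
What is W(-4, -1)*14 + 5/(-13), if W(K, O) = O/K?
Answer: 81/26 ≈ 3.1154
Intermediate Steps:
W(-4, -1)*14 + 5/(-13) = -1/(-4)*14 + 5/(-13) = -1*(-1/4)*14 + 5*(-1/13) = (1/4)*14 - 5/13 = 7/2 - 5/13 = 81/26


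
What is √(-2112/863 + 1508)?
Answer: 2*√280322249/863 ≈ 38.801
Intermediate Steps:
√(-2112/863 + 1508) = √(1299292/863) = 2*√280322249/863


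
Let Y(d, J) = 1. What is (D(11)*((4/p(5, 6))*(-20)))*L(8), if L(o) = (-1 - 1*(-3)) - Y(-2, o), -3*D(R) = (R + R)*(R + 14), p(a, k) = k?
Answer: 22000/9 ≈ 2444.4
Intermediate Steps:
D(R) = -2*R*(14 + R)/3 (D(R) = -(R + R)*(R + 14)/3 = -2*R*(14 + R)/3)
L(o) = 1 (L(o) = (-1 - 1*(-3)) - 1*1 = (-1 + 3) - 1 = 2 - 1 = 1)
(D(11)*((4/p(5, 6))*(-20)))*L(8) = ((-⅔*11*(14 + 11))*((4/6)*(-20)))*1 = ((-⅔*11*25)*((4*(⅙))*(-20)))*1 = -1100*(-20)/9*1 = -550/3*(-40/3)*1 = (22000/9)*1 = 22000/9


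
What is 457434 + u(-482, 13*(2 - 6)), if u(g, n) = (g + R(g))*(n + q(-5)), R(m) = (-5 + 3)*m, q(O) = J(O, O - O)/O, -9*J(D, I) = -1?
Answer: 19456168/45 ≈ 4.3236e+5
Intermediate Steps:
J(D, I) = ⅑ (J(D, I) = -⅑*(-1) = ⅑)
q(O) = 1/(9*O)
R(m) = -2*m
u(g, n) = -g*(-1/45 + n) (u(g, n) = (g - 2*g)*(n + (⅑)/(-5)) = (-g)*(n + (⅑)*(-⅕)) = (-g)*(n - 1/45) = (-g)*(-1/45 + n) = -g*(-1/45 + n))
457434 + u(-482, 13*(2 - 6)) = 457434 - 482*(1/45 - 13*(2 - 6)) = 457434 - 482*(1/45 - 13*(-4)) = 457434 - 482*(1/45 - 1*(-52)) = 457434 - 482*(1/45 + 52) = 457434 - 482*2341/45 = 457434 - 1128362/45 = 19456168/45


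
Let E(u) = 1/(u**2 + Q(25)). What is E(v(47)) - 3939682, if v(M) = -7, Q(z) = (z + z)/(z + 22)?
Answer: -9270071699/2353 ≈ -3.9397e+6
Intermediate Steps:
Q(z) = 2*z/(22 + z) (Q(z) = (2*z)/(22 + z) = 2*z/(22 + z))
E(u) = 1/(50/47 + u**2) (E(u) = 1/(u**2 + 2*25/(22 + 25)) = 1/(u**2 + 2*25/47) = 1/(u**2 + 2*25*(1/47)) = 1/(u**2 + 50/47) = 1/(50/47 + u**2))
E(v(47)) - 3939682 = 47/(50 + 47*(-7)**2) - 3939682 = 47/(50 + 47*49) - 3939682 = 47/(50 + 2303) - 3939682 = 47/2353 - 3939682 = -9270071699/2353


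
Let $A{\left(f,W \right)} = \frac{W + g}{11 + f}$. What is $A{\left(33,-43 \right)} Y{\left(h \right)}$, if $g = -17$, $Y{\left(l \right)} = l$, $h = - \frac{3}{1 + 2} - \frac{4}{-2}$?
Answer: $- \frac{15}{11} \approx -1.3636$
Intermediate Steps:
$h = 1$ ($h = - \frac{3}{3} - -2 = \left(-3\right) \frac{1}{3} + 2 = -1 + 2 = 1$)
$A{\left(f,W \right)} = \frac{-17 + W}{11 + f}$ ($A{\left(f,W \right)} = \frac{W - 17}{11 + f} = \frac{-17 + W}{11 + f}$)
$A{\left(33,-43 \right)} Y{\left(h \right)} = \frac{-17 - 43}{11 + 33} \cdot 1 = \frac{1}{44} \left(-60\right) 1 = \left(- \frac{15}{11}\right) 1 = - \frac{15}{11}$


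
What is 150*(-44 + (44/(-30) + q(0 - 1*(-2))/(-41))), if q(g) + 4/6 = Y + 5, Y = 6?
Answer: -281170/41 ≈ -6857.8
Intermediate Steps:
q(g) = 31/3 (q(g) = -⅔ + (6 + 5) = -⅔ + 11 = 31/3)
150*(-44 + (44/(-30) + q(0 - 1*(-2))/(-41))) = 150*(-44 + (44/(-30) + (31/3)/(-41))) = 150*(-44 + (44*(-1/30) + (31/3)*(-1/41))) = 150*(-44 + (-22/15 - 31/123)) = 150*(-44 - 1057/615) = 150*(-28117/615) = -281170/41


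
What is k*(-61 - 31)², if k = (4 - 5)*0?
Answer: 0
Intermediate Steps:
k = 0 (k = -1*0 = 0)
k*(-61 - 31)² = 0*(-61 - 31)² = 0*(-92)² = 0*8464 = 0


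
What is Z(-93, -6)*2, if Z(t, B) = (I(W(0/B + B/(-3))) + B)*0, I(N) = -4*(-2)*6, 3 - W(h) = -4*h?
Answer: 0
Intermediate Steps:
W(h) = 3 + 4*h (W(h) = 3 - (-4)*h = 3 + 4*h)
I(N) = 48 (I(N) = 8*6 = 48)
Z(t, B) = 0 (Z(t, B) = (48 + B)*0 = 0)
Z(-93, -6)*2 = 0*2 = 0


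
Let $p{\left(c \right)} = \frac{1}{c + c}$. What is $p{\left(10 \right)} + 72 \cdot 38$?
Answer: $\frac{54721}{20} \approx 2736.1$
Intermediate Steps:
$p{\left(c \right)} = \frac{1}{2 c}$
$p{\left(10 \right)} + 72 \cdot 38 = \frac{1}{2 \cdot 10} + 72 \cdot 38 = \frac{1}{2} \cdot \frac{1}{10} + 2736 = \frac{1}{20} + 2736 = \frac{54721}{20}$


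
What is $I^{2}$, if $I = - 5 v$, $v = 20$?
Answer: $10000$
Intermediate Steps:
$I = -100$ ($I = \left(-5\right) 20 = -100$)
$I^{2} = \left(-100\right)^{2} = 10000$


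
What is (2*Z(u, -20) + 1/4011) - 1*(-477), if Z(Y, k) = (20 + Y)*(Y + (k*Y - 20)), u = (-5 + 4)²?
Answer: -4656770/4011 ≈ -1161.0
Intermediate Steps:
u = 1 (u = (-1)² = 1)
Z(Y, k) = (20 + Y)*(-20 + Y + Y*k) (Z(Y, k) = (20 + Y)*(Y + (Y*k - 20)) = (20 + Y)*(Y + (-20 + Y*k)) = (20 + Y)*(-20 + Y + Y*k))
(2*Z(u, -20) + 1/4011) - 1*(-477) = (2*(-400 + 1² - 20*1² + 20*1*(-20)) + 1/4011) - 1*(-477) = (2*(-400 + 1 - 20*1 - 400) + 1/4011) + 477 = (2*(-400 + 1 - 20 - 400) + 1/4011) + 477 = (2*(-819) + 1/4011) + 477 = (-1638 + 1/4011) + 477 = -6570017/4011 + 477 = -4656770/4011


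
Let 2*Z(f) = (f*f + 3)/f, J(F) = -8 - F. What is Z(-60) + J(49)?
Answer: -3481/40 ≈ -87.025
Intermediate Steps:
Z(f) = (3 + f²)/(2*f) (Z(f) = ((f*f + 3)/f)/2 = ((f² + 3)/f)/2 = ((3 + f²)/f)/2 = (3 + f²)/(2*f))
Z(-60) + J(49) = (½)*(3 + (-60)²)/(-60) + (-8 - 1*49) = (½)*(-1/60)*(3 + 3600) + (-8 - 49) = (½)*(-1/60)*3603 - 57 = -1201/40 - 57 = -3481/40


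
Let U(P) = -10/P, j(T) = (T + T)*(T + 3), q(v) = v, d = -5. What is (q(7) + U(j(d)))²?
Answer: 169/4 ≈ 42.250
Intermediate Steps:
j(T) = 2*T*(3 + T) (j(T) = (2*T)*(3 + T) = 2*T*(3 + T))
(q(7) + U(j(d)))² = (7 - 10*(-1/(10*(3 - 5))))² = (7 - 10/(2*(-5)*(-2)))² = (7 - 10/20)² = (7 - 10*1/20)² = (7 - ½)² = (13/2)² = 169/4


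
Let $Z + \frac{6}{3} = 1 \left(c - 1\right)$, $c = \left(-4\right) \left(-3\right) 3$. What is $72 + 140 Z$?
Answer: $4692$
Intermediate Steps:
$c = 36$ ($c = 12 \cdot 3 = 36$)
$Z = 33$ ($Z = -2 + 1 \left(36 - 1\right) = -2 + 1 \cdot 35 = -2 + 35 = 33$)
$72 + 140 Z = 72 + 140 \cdot 33 = 72 + 4620 = 4692$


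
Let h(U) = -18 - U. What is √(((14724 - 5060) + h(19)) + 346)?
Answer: √9973 ≈ 99.865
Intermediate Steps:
√(((14724 - 5060) + h(19)) + 346) = √(((14724 - 5060) + (-18 - 1*19)) + 346) = √((9664 + (-18 - 19)) + 346) = √((9664 - 37) + 346) = √(9627 + 346) = √9973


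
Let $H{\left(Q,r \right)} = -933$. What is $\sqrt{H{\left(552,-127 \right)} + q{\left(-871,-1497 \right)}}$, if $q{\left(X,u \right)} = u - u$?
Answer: $i \sqrt{933} \approx 30.545 i$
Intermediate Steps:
$q{\left(X,u \right)} = 0$
$\sqrt{H{\left(552,-127 \right)} + q{\left(-871,-1497 \right)}} = \sqrt{-933 + 0} = \sqrt{-933} = i \sqrt{933}$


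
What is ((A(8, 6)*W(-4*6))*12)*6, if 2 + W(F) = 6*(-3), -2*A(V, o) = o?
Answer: 4320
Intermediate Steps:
A(V, o) = -o/2
W(F) = -20 (W(F) = -2 + 6*(-3) = -2 - 18 = -20)
((A(8, 6)*W(-4*6))*12)*6 = ((-½*6*(-20))*12)*6 = (-3*(-20)*12)*6 = (60*12)*6 = 720*6 = 4320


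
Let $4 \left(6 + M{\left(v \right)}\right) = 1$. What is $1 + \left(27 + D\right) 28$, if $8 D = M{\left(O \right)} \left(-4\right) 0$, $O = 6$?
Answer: $757$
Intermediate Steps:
$M{\left(v \right)} = - \frac{23}{4}$ ($M{\left(v \right)} = -6 + \frac{1}{4} \cdot 1 = -6 + \frac{1}{4} = - \frac{23}{4}$)
$D = 0$ ($D = \frac{\left(- \frac{23}{4}\right) \left(-4\right) 0}{8} = \frac{23 \cdot 0}{8} = \frac{1}{8} \cdot 0 = 0$)
$1 + \left(27 + D\right) 28 = 1 + \left(27 + 0\right) 28 = 1 + 27 \cdot 28 = 1 + 756 = 757$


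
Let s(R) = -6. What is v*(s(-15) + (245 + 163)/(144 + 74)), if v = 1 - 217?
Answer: 97200/109 ≈ 891.74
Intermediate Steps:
v = -216
v*(s(-15) + (245 + 163)/(144 + 74)) = -216*(-6 + (245 + 163)/(144 + 74)) = -216*(-6 + 408/218) = -216*(-6 + 408*(1/218)) = -216*(-6 + 204/109) = -216*(-450/109) = 97200/109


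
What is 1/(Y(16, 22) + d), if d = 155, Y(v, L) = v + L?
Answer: 1/193 ≈ 0.0051813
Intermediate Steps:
Y(v, L) = L + v
1/(Y(16, 22) + d) = 1/((22 + 16) + 155) = 1/(38 + 155) = 1/193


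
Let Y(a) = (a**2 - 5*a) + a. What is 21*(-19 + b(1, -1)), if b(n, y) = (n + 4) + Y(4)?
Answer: -294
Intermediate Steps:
Y(a) = a**2 - 4*a
b(n, y) = 4 + n (b(n, y) = (n + 4) + 4*(-4 + 4) = (4 + n) + 4*0 = (4 + n) + 0 = 4 + n)
21*(-19 + b(1, -1)) = 21*(-19 + (4 + 1)) = 21*(-19 + 5) = 21*(-14) = -294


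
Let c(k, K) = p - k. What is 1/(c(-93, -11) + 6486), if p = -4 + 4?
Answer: 1/6579 ≈ 0.00015200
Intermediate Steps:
p = 0
c(k, K) = -k (c(k, K) = 0 - k = -k)
1/(c(-93, -11) + 6486) = 1/(-1*(-93) + 6486) = 1/(93 + 6486) = 1/6579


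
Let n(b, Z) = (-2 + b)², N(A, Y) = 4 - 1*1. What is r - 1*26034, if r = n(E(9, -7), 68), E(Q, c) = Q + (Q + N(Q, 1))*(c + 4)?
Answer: -25193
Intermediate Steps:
N(A, Y) = 3 (N(A, Y) = 4 - 1 = 3)
E(Q, c) = Q + (3 + Q)*(4 + c) (E(Q, c) = Q + (Q + 3)*(c + 4) = Q + (3 + Q)*(4 + c))
r = 841 (r = (-2 + (12 + 3*(-7) + 5*9 + 9*(-7)))² = (-2 + (12 - 21 + 45 - 63))² = (-2 - 27)² = (-29)² = 841)
r - 1*26034 = 841 - 1*26034 = 841 - 26034 = -25193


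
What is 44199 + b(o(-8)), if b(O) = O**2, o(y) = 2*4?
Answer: 44263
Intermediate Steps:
o(y) = 8
44199 + b(o(-8)) = 44199 + 8**2 = 44199 + 64 = 44263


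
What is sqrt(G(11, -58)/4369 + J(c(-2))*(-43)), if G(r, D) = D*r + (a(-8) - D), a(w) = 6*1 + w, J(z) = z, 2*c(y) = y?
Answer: sqrt(818248165)/4369 ≈ 6.5473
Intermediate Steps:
c(y) = y/2
a(w) = 6 + w
G(r, D) = -2 - D + D*r (G(r, D) = D*r + ((6 - 8) - D) = D*r + (-2 - D) = -2 - D + D*r)
sqrt(G(11, -58)/4369 + J(c(-2))*(-43)) = sqrt((-2 - 1*(-58) - 58*11)/4369 + ((1/2)*(-2))*(-43)) = sqrt((-2 + 58 - 638)*(1/4369) - 1*(-43)) = sqrt(-582*1/4369 + 43) = sqrt(-582/4369 + 43) = sqrt(187285/4369) = sqrt(818248165)/4369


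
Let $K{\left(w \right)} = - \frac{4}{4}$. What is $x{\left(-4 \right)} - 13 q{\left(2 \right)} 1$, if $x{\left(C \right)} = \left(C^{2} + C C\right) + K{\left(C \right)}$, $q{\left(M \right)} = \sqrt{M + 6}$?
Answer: $31 - 26 \sqrt{2} \approx -5.7696$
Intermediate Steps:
$K{\left(w \right)} = -1$ ($K{\left(w \right)} = \left(-4\right) \frac{1}{4} = -1$)
$q{\left(M \right)} = \sqrt{6 + M}$
$x{\left(C \right)} = -1 + 2 C^{2}$ ($x{\left(C \right)} = \left(C^{2} + C C\right) - 1 = \left(C^{2} + C^{2}\right) - 1 = 2 C^{2} - 1 = -1 + 2 C^{2}$)
$x{\left(-4 \right)} - 13 q{\left(2 \right)} 1 = \left(-1 + 2 \left(-4\right)^{2}\right) - 13 \sqrt{6 + 2} \cdot 1 = \left(-1 + 2 \cdot 16\right) - 13 \sqrt{8} \cdot 1 = \left(-1 + 32\right) - 13 \cdot 2 \sqrt{2} \cdot 1 = 31 - 13 \cdot 2 \sqrt{2} = 31 - 26 \sqrt{2}$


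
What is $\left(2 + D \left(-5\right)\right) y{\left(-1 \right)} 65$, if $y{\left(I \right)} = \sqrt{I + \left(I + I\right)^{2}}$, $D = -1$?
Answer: $455 \sqrt{3} \approx 788.08$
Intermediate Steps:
$y{\left(I \right)} = \sqrt{I + 4 I^{2}}$ ($y{\left(I \right)} = \sqrt{I + \left(2 I\right)^{2}} = \sqrt{I + 4 I^{2}}$)
$\left(2 + D \left(-5\right)\right) y{\left(-1 \right)} 65 = \left(2 - -5\right) \sqrt{- (1 + 4 \left(-1\right))} 65 = \left(2 + 5\right) \sqrt{- (1 - 4)} 65 = 7 \sqrt{\left(-1\right) \left(-3\right)} 65 = 7 \sqrt{3} \cdot 65 = 455 \sqrt{3}$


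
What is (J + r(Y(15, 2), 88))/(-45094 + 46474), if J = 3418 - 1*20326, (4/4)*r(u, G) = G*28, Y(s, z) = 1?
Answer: -157/15 ≈ -10.467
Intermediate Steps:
r(u, G) = 28*G (r(u, G) = G*28 = 28*G)
J = -16908 (J = 3418 - 20326 = -16908)
(J + r(Y(15, 2), 88))/(-45094 + 46474) = (-16908 + 28*88)/(-45094 + 46474) = (-16908 + 2464)/1380 = -14444*1/1380 = -157/15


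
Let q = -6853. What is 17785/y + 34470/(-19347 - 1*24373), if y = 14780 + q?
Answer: 50431651/34656844 ≈ 1.4552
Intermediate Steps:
y = 7927 (y = 14780 - 6853 = 7927)
17785/y + 34470/(-19347 - 1*24373) = 17785/7927 + 34470/(-19347 - 1*24373) = 17785*(1/7927) + 34470/(-19347 - 24373) = 17785/7927 + 34470/(-43720) = 17785/7927 + 34470*(-1/43720) = 17785/7927 - 3447/4372 = 50431651/34656844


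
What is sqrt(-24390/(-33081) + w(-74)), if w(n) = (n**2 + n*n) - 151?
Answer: sqrt(1313434317439)/11027 ≈ 103.93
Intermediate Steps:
w(n) = -151 + 2*n**2 (w(n) = (n**2 + n**2) - 151 = 2*n**2 - 151 = -151 + 2*n**2)
sqrt(-24390/(-33081) + w(-74)) = sqrt(-24390/(-33081) + (-151 + 2*(-74)**2)) = sqrt(-24390*(-1/33081) + (-151 + 2*5476)) = sqrt(8130/11027 + (-151 + 10952)) = sqrt(8130/11027 + 10801) = sqrt(119110757/11027) = sqrt(1313434317439)/11027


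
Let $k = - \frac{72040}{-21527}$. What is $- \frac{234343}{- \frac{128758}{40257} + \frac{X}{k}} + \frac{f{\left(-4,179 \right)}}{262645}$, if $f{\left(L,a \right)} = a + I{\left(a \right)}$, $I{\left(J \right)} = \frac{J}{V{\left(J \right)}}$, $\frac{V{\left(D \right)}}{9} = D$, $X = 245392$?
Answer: $- \frac{28681247529440215289}{8976147805473395040} \approx -3.1953$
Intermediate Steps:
$V{\left(D \right)} = 9 D$
$I{\left(J \right)} = \frac{1}{9}$ ($I{\left(J \right)} = \frac{J}{9 J} = J \frac{1}{9 J} = \frac{1}{9}$)
$k = \frac{72040}{21527}$ ($k = \left(-72040\right) \left(- \frac{1}{21527}\right) = \frac{72040}{21527} \approx 3.3465$)
$f{\left(L,a \right)} = \frac{1}{9} + a$ ($f{\left(L,a \right)} = a + \frac{1}{9} = \frac{1}{9} + a$)
$- \frac{234343}{- \frac{128758}{40257} + \frac{X}{k}} + \frac{f{\left(-4,179 \right)}}{262645} = - \frac{234343}{- \frac{128758}{40257} + \frac{245392}{\frac{72040}{21527}}} + \frac{\frac{1}{9} + 179}{262645} = - \frac{234343}{\left(-128758\right) \frac{1}{40257} + 245392 \cdot \frac{21527}{72040}} + \frac{1612}{9} \cdot \frac{1}{262645} = - \frac{234343}{- \frac{18394}{5751} + \frac{660319198}{9005}} + \frac{1612}{2363805} = - \frac{234343}{\frac{3797330069728}{51787755}} + \frac{1612}{2363805} = \left(-234343\right) \frac{51787755}{3797330069728} + \frac{1612}{2363805} = - \frac{12136097869965}{3797330069728} + \frac{1612}{2363805} = - \frac{28681247529440215289}{8976147805473395040}$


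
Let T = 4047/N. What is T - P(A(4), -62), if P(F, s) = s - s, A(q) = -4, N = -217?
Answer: -4047/217 ≈ -18.650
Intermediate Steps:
P(F, s) = 0
T = -4047/217 (T = 4047/(-217) = 4047*(-1/217) = -4047/217 ≈ -18.650)
T - P(A(4), -62) = -4047/217 - 1*0 = -4047/217 + 0 = -4047/217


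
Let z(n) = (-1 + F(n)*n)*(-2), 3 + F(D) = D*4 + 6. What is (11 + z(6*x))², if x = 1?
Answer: 96721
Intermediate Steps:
F(D) = 3 + 4*D (F(D) = -3 + (D*4 + 6) = -3 + (4*D + 6) = -3 + (6 + 4*D) = 3 + 4*D)
z(n) = 2 - 2*n*(3 + 4*n) (z(n) = (-1 + (3 + 4*n)*n)*(-2) = (-1 + n*(3 + 4*n))*(-2) = 2 - 2*n*(3 + 4*n))
(11 + z(6*x))² = (11 + (2 - 2*6*1*(3 + 4*(6*1))))² = (11 + (2 - 2*6*(3 + 4*6)))² = (11 + (2 - 2*6*(3 + 24)))² = (11 + (2 - 2*6*27))² = (11 + (2 - 324))² = (11 - 322)² = (-311)² = 96721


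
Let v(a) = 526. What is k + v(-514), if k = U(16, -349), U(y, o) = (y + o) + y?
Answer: 209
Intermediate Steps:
U(y, o) = o + 2*y (U(y, o) = (o + y) + y = o + 2*y)
k = -317 (k = -349 + 2*16 = -349 + 32 = -317)
k + v(-514) = -317 + 526 = 209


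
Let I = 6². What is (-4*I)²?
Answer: 20736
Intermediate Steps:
I = 36
(-4*I)² = (-4*36)² = (-144)² = 20736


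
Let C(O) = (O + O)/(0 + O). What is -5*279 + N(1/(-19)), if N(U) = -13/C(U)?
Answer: -2803/2 ≈ -1401.5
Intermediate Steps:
C(O) = 2 (C(O) = (2*O)/O = 2)
N(U) = -13/2
-5*279 + N(1/(-19)) = -5*279 - 13/2 = -1395 - 13/2 = -2803/2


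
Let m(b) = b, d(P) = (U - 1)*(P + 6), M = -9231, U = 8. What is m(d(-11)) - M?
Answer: 9196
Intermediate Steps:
d(P) = 42 + 7*P (d(P) = (8 - 1)*(P + 6) = 7*(6 + P) = 42 + 7*P)
m(d(-11)) - M = (42 + 7*(-11)) - 1*(-9231) = (42 - 77) + 9231 = -35 + 9231 = 9196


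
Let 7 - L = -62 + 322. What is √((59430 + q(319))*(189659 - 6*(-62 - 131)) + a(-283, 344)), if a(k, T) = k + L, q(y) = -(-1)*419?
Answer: √11420206097 ≈ 1.0687e+5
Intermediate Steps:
q(y) = 419 (q(y) = -1*(-419) = 419)
L = -253 (L = 7 - (-62 + 322) = 7 - 1*260 = 7 - 260 = -253)
a(k, T) = -253 + k (a(k, T) = k - 253 = -253 + k)
√((59430 + q(319))*(189659 - 6*(-62 - 131)) + a(-283, 344)) = √((59430 + 419)*(189659 - 6*(-62 - 131)) + (-253 - 283)) = √(59849*(189659 - 6*(-193)) - 536) = √(59849*(189659 + 1158) - 536) = √(59849*190817 - 536) = √(11420206633 - 536) = √11420206097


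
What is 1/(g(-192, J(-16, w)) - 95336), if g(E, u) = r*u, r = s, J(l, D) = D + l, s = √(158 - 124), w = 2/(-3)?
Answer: -6309/601474199 + 75*√34/40900245532 ≈ -1.0479e-5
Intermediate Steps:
w = -⅔ (w = 2*(-⅓) = -⅔ ≈ -0.66667)
s = √34 ≈ 5.8309
r = √34 ≈ 5.8309
g(E, u) = u*√34 (g(E, u) = √34*u = u*√34)
1/(g(-192, J(-16, w)) - 95336) = 1/((-⅔ - 16)*√34 - 95336) = 1/(-50*√34/3 - 95336) = 1/(-95336 - 50*√34/3)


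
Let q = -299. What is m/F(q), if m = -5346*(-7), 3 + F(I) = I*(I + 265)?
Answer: 37422/10163 ≈ 3.6822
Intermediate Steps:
F(I) = -3 + I*(265 + I) (F(I) = -3 + I*(I + 265) = -3 + I*(265 + I))
m = 37422
m/F(q) = 37422/(-3 + (-299)**2 + 265*(-299)) = 37422/(-3 + 89401 - 79235) = 37422/10163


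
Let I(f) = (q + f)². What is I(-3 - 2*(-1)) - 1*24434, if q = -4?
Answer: -24409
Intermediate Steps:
I(f) = (-4 + f)²
I(-3 - 2*(-1)) - 1*24434 = (-4 + (-3 - 2*(-1)))² - 1*24434 = (-4 + (-3 + 2))² - 24434 = (-4 - 1)² - 24434 = (-5)² - 24434 = 25 - 24434 = -24409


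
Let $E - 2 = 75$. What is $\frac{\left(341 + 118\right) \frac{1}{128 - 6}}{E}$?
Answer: $\frac{459}{9394} \approx 0.048861$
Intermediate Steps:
$E = 77$ ($E = 2 + 75 = 77$)
$\frac{\left(341 + 118\right) \frac{1}{128 - 6}}{E} = \frac{\left(341 + 118\right) \frac{1}{128 - 6}}{77} = \frac{459}{122} \cdot \frac{1}{77} = \frac{459}{9394}$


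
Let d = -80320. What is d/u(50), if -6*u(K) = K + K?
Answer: 24096/5 ≈ 4819.2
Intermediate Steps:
u(K) = -K/3 (u(K) = -(K + K)/6 = -K/3)
d/u(50) = -80320/((-⅓*50)) = -80320/(-50/3) = -80320*(-3/50) = 24096/5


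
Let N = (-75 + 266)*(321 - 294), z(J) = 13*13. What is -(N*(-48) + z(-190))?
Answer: 247367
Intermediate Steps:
z(J) = 169
N = 5157 (N = 191*27 = 5157)
-(N*(-48) + z(-190)) = -(5157*(-48) + 169) = -(-247536 + 169) = -1*(-247367) = 247367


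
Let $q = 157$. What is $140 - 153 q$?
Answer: $-23881$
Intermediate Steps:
$140 - 153 q = 140 - 24021 = -23881$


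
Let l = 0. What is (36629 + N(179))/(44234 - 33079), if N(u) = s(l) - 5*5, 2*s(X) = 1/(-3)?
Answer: 219623/66930 ≈ 3.2814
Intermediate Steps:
s(X) = -1/6 (s(X) = (1/2)/(-3) = (1/2)*(-1/3) = -1/6)
N(u) = -151/6 (N(u) = -1/6 - 5*5 = -1/6 - 25 = -151/6)
(36629 + N(179))/(44234 - 33079) = (36629 - 151/6)/(44234 - 33079) = (219623/6)/11155 = (219623/6)*(1/11155) = 219623/66930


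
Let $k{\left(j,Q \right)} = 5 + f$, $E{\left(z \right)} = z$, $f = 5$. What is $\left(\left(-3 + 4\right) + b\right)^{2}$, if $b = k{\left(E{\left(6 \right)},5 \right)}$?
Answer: $121$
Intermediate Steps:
$k{\left(j,Q \right)} = 10$ ($k{\left(j,Q \right)} = 5 + 5 = 10$)
$b = 10$
$\left(\left(-3 + 4\right) + b\right)^{2} = \left(\left(-3 + 4\right) + 10\right)^{2} = \left(1 + 10\right)^{2} = 11^{2} = 121$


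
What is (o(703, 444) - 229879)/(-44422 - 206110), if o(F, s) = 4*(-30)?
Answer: 229999/250532 ≈ 0.91804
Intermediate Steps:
o(F, s) = -120
(o(703, 444) - 229879)/(-44422 - 206110) = (-120 - 229879)/(-44422 - 206110) = -229999/(-250532) = -229999*(-1/250532) = 229999/250532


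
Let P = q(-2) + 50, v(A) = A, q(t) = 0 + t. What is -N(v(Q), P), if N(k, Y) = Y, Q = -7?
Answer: -48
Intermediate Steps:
q(t) = t
P = 48 (P = -2 + 50 = 48)
-N(v(Q), P) = -1*48 = -48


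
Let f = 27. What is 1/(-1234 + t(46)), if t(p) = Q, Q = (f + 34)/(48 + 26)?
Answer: -74/91255 ≈ -0.00081091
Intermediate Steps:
Q = 61/74 (Q = (27 + 34)/(48 + 26) = 61/74 ≈ 0.82432)
t(p) = 61/74
1/(-1234 + t(46)) = 1/(-1234 + 61/74) = 1/(-91255/74) = -74/91255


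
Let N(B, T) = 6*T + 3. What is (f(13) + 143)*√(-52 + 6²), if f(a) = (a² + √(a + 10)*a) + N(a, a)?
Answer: I*(1572 + 52*√23) ≈ 1821.4*I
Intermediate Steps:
N(B, T) = 3 + 6*T
f(a) = 3 + a² + 6*a + a*√(10 + a) (f(a) = (a² + √(a + 10)*a) + (3 + 6*a) = (a² + √(10 + a)*a) + (3 + 6*a) = (a² + a*√(10 + a)) + (3 + 6*a) = 3 + a² + 6*a + a*√(10 + a))
(f(13) + 143)*√(-52 + 6²) = ((3 + 13² + 6*13 + 13*√(10 + 13)) + 143)*√(-52 + 6²) = ((3 + 169 + 78 + 13*√23) + 143)*√(-52 + 36) = ((250 + 13*√23) + 143)*√(-16) = (393 + 13*√23)*(4*I) = 4*I*(393 + 13*√23)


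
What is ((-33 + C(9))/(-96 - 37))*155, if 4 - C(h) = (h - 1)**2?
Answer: 14415/133 ≈ 108.38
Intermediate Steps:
C(h) = 4 - (-1 + h)**2 (C(h) = 4 - (h - 1)**2 = 4 - (-1 + h)**2)
((-33 + C(9))/(-96 - 37))*155 = ((-33 + (4 - (-1 + 9)**2))/(-96 - 37))*155 = ((-33 + (4 - 1*8**2))/(-133))*155 = ((-33 + (4 - 1*64))*(-1/133))*155 = ((-33 + (4 - 64))*(-1/133))*155 = ((-33 - 60)*(-1/133))*155 = -93*(-1/133)*155 = (93/133)*155 = 14415/133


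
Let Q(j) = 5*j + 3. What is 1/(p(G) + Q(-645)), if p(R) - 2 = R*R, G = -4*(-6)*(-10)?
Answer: 1/54380 ≈ 1.8389e-5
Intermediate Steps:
G = -240 (G = 24*(-10) = -240)
Q(j) = 3 + 5*j
p(R) = 2 + R² (p(R) = 2 + R*R = 2 + R²)
1/(p(G) + Q(-645)) = 1/((2 + (-240)²) + (3 + 5*(-645))) = 1/((2 + 57600) + (3 - 3225)) = 1/(57602 - 3222) = 1/54380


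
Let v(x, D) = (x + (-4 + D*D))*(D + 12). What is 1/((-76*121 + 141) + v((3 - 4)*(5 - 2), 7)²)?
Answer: 1/627749 ≈ 1.5930e-6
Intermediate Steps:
v(x, D) = (12 + D)*(-4 + x + D²) (v(x, D) = (x + (-4 + D²))*(12 + D) = (-4 + x + D²)*(12 + D) = (12 + D)*(-4 + x + D²))
1/((-76*121 + 141) + v((3 - 4)*(5 - 2), 7)²) = 1/((-76*121 + 141) + (-48 + 7³ - 4*7 + 12*((3 - 4)*(5 - 2)) + 12*7² + 7*((3 - 4)*(5 - 2)))²) = 1/((-9196 + 141) + (-48 + 343 - 28 + 12*(-1*3) + 12*49 + 7*(-1*3))²) = 1/(-9055 + (-48 + 343 - 28 + 12*(-3) + 588 + 7*(-3))²) = 1/(-9055 + (-48 + 343 - 28 - 36 + 588 - 21)²) = 1/(-9055 + 798²) = 1/(-9055 + 636804) = 1/627749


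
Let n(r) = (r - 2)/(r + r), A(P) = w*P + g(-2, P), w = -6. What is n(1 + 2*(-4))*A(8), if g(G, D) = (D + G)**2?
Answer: -54/7 ≈ -7.7143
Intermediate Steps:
A(P) = (-2 + P)**2 - 6*P (A(P) = -6*P + (P - 2)**2 = -6*P + (-2 + P)**2 = (-2 + P)**2 - 6*P)
n(r) = (-2 + r)/(2*r) (n(r) = (-2 + r)/((2*r)) = (-2 + r)*(1/(2*r)) = (-2 + r)/(2*r))
n(1 + 2*(-4))*A(8) = ((-2 + (1 + 2*(-4)))/(2*(1 + 2*(-4))))*((-2 + 8)**2 - 6*8) = ((-2 + (1 - 8))/(2*(1 - 8)))*(6**2 - 48) = ((1/2)*(-2 - 7)/(-7))*(36 - 48) = ((1/2)*(-1/7)*(-9))*(-12) = (9/14)*(-12) = -54/7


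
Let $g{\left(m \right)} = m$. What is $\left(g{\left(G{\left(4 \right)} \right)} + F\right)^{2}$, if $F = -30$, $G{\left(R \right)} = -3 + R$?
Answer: $841$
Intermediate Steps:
$\left(g{\left(G{\left(4 \right)} \right)} + F\right)^{2} = \left(\left(-3 + 4\right) - 30\right)^{2} = \left(1 - 30\right)^{2} = \left(-29\right)^{2} = 841$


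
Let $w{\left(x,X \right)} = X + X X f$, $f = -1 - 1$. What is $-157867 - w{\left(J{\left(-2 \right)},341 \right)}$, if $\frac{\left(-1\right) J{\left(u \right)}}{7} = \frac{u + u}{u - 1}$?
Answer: $74354$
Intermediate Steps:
$f = -2$ ($f = -1 - 1 = -2$)
$J{\left(u \right)} = - \frac{14 u}{-1 + u}$ ($J{\left(u \right)} = - 7 \frac{u + u}{u - 1} = - 7 \frac{2 u}{-1 + u} = - \frac{14 u}{-1 + u}$)
$w{\left(x,X \right)} = X - 2 X^{2}$ ($w{\left(x,X \right)} = X + X X \left(-2\right) = X + X^{2} \left(-2\right) = X - 2 X^{2}$)
$-157867 - w{\left(J{\left(-2 \right)},341 \right)} = -157867 - 341 \left(1 - 682\right) = -157867 - 341 \left(-681\right) = -157867 - -232221 = -157867 + 232221 = 74354$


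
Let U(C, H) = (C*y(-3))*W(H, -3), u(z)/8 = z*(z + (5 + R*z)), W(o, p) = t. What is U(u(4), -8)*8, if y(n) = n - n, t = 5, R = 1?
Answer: 0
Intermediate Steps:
W(o, p) = 5
y(n) = 0
u(z) = 8*z*(5 + 2*z) (u(z) = 8*(z*(z + (5 + 1*z))) = 8*(z*(z + (5 + z))) = 8*(z*(5 + 2*z)) = 8*z*(5 + 2*z))
U(C, H) = 0 (U(C, H) = (C*0)*5 = 0*5 = 0)
U(u(4), -8)*8 = 0*8 = 0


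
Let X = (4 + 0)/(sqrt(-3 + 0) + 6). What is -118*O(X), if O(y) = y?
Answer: -944/13 + 472*I*sqrt(3)/39 ≈ -72.615 + 20.962*I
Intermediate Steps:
X = 4/(6 + I*sqrt(3)) (X = 4/(sqrt(-3) + 6) = 4/(I*sqrt(3) + 6) = 4/(6 + I*sqrt(3)) ≈ 0.61539 - 0.17765*I)
-118*O(X) = -118*(8/13 - 4*I*sqrt(3)/39) = -944/13 + 472*I*sqrt(3)/39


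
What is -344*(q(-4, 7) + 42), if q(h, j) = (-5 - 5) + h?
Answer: -9632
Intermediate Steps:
q(h, j) = -10 + h
-344*(q(-4, 7) + 42) = -344*((-10 - 4) + 42) = -344*(-14 + 42) = -344*28 = -1*9632 = -9632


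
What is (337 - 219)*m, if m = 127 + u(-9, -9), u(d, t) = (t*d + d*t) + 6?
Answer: 34810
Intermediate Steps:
u(d, t) = 6 + 2*d*t (u(d, t) = (d*t + d*t) + 6 = 2*d*t + 6 = 6 + 2*d*t)
m = 295 (m = 127 + (6 + 2*(-9)*(-9)) = 127 + (6 + 162) = 127 + 168 = 295)
(337 - 219)*m = (337 - 219)*295 = 118*295 = 34810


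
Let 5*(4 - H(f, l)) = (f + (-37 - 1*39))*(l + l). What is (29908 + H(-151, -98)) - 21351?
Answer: -1687/5 ≈ -337.40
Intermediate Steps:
H(f, l) = 4 - 2*l*(-76 + f)/5 (H(f, l) = 4 - (f + (-37 - 1*39))*(l + l)/5 = 4 - (f + (-37 - 39))*2*l/5 = 4 - (f - 76)*2*l/5 = 4 - (-76 + f)*2*l/5 = 4 - 2*l*(-76 + f)/5)
(29908 + H(-151, -98)) - 21351 = (29908 + (4 + (152/5)*(-98) - 2/5*(-151)*(-98))) - 21351 = (29908 + (4 - 14896/5 - 29596/5)) - 21351 = (29908 - 44472/5) - 21351 = 105068/5 - 21351 = -1687/5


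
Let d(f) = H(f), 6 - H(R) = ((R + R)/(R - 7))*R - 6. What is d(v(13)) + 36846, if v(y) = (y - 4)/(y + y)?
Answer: 82893723/2249 ≈ 36858.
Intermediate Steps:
H(R) = 12 - 2*R**2/(-7 + R) (H(R) = 6 - (((R + R)/(R - 7))*R - 6) = 6 - (((2*R)/(-7 + R))*R - 6) = 6 - ((2*R/(-7 + R))*R - 6) = 6 - (2*R**2/(-7 + R) - 6) = 6 - (-6 + 2*R**2/(-7 + R)) = 6 + (6 - 2*R**2/(-7 + R)) = 12 - 2*R**2/(-7 + R))
v(y) = (-4 + y)/(2*y) (v(y) = (-4 + y)/((2*y)) = (-4 + y)*(1/(2*y)) = (-4 + y)/(2*y))
d(f) = 2*(-42 - f**2 + 6*f)/(-7 + f)
d(v(13)) + 36846 = 2*(-42 - ((1/2)*(-4 + 13)/13)**2 + 6*((1/2)*(-4 + 13)/13))/(-7 + (1/2)*(-4 + 13)/13) + 36846 = 2*(-42 - ((1/2)*(1/13)*9)**2 + 6*((1/2)*(1/13)*9))/(-7 + (1/2)*(1/13)*9) + 36846 = 2*(-42 - (9/26)**2 + 6*(9/26))/(-7 + 9/26) + 36846 = 2*(-42 - 1*81/676 + 27/13)/(-173/26) + 36846 = 2*(-26/173)*(-42 - 81/676 + 27/13) + 36846 = 2*(-26/173)*(-27069/676) + 36846 = 27069/2249 + 36846 = 82893723/2249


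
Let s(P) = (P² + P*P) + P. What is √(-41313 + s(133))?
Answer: I*√5802 ≈ 76.171*I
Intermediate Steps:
s(P) = P + 2*P² (s(P) = (P² + P²) + P = 2*P² + P = P + 2*P²)
√(-41313 + s(133)) = √(-41313 + 133*(1 + 2*133)) = √(-41313 + 133*(1 + 266)) = √(-41313 + 133*267) = √(-41313 + 35511) = √(-5802) = I*√5802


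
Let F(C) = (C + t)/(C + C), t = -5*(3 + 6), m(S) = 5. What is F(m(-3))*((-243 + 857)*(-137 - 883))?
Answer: 2505120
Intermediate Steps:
t = -45 (t = -5*9 = -45)
F(C) = (-45 + C)/(2*C) (F(C) = (C - 45)/(C + C) = (-45 + C)/((2*C)) = (-45 + C)*(1/(2*C)) = (-45 + C)/(2*C))
F(m(-3))*((-243 + 857)*(-137 - 883)) = ((1/2)*(-45 + 5)/5)*((-243 + 857)*(-137 - 883)) = ((1/2)*(1/5)*(-40))*(614*(-1020)) = -4*(-626280) = 2505120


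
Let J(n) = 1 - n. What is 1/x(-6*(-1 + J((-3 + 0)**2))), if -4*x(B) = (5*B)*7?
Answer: -2/945 ≈ -0.0021164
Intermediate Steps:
x(B) = -35*B/4 (x(B) = -5*B*7/4 = -35*B/4)
1/x(-6*(-1 + J((-3 + 0)**2))) = 1/(-(-105)*(-1 + (1 - (-3 + 0)**2))/2) = 1/(-(-105)*(-1 + (1 - 1*(-3)**2))/2) = 1/(-(-105)*(-1 + (1 - 1*9))/2) = 1/(-(-105)*(-1 + (1 - 9))/2) = 1/(-(-105)*(-1 - 8)/2) = 1/(-(-105)*(-9)/2) = 1/(-35/4*54) = 1/(-945/2) = -2/945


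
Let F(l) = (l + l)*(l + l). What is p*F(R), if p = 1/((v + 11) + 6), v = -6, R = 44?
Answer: 704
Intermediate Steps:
F(l) = 4*l² (F(l) = (2*l)*(2*l) = 4*l²)
p = 1/11 (p = 1/((-6 + 11) + 6) = 1/(5 + 6) = 1/11 ≈ 0.090909)
p*F(R) = (4*44²)/11 = (4*1936)/11 = (1/11)*7744 = 704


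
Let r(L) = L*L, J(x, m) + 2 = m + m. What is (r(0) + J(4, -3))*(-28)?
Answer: 224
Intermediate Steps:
J(x, m) = -2 + 2*m (J(x, m) = -2 + (m + m) = -2 + 2*m)
r(L) = L²
(r(0) + J(4, -3))*(-28) = (0² + (-2 + 2*(-3)))*(-28) = (0 + (-2 - 6))*(-28) = (0 - 8)*(-28) = -8*(-28) = 224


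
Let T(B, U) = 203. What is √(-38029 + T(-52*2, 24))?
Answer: I*√37826 ≈ 194.49*I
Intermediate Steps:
√(-38029 + T(-52*2, 24)) = √(-38029 + 203) = √(-37826) = I*√37826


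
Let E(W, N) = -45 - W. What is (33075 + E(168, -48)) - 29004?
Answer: 3858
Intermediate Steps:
(33075 + E(168, -48)) - 29004 = (33075 + (-45 - 1*168)) - 29004 = (33075 + (-45 - 168)) - 29004 = (33075 - 213) - 29004 = 32862 - 29004 = 3858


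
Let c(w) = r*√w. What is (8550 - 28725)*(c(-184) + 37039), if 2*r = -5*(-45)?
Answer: -747261825 - 4539375*I*√46 ≈ -7.4726e+8 - 3.0788e+7*I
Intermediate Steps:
r = 225/2 (r = (-5*(-45))/2 = (½)*225 = 225/2 ≈ 112.50)
c(w) = 225*√w/2
(8550 - 28725)*(c(-184) + 37039) = (8550 - 28725)*(225*√(-184)/2 + 37039) = -20175*(225*(2*I*√46)/2 + 37039) = -20175*(225*I*√46 + 37039) = -20175*(37039 + 225*I*√46) = -747261825 - 4539375*I*√46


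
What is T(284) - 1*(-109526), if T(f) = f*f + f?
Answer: 190466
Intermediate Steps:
T(f) = f + f**2 (T(f) = f**2 + f = f + f**2)
T(284) - 1*(-109526) = 284*(1 + 284) - 1*(-109526) = 284*285 + 109526 = 80940 + 109526 = 190466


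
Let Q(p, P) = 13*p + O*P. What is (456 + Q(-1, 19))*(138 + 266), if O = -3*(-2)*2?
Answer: 271084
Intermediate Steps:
O = 12 (O = 6*2 = 12)
Q(p, P) = 12*P + 13*p (Q(p, P) = 13*p + 12*P = 12*P + 13*p)
(456 + Q(-1, 19))*(138 + 266) = (456 + (12*19 + 13*(-1)))*(138 + 266) = (456 + (228 - 13))*404 = (456 + 215)*404 = 671*404 = 271084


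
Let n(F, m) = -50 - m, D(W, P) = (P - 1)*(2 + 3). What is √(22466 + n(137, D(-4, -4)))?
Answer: √22441 ≈ 149.80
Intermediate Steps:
D(W, P) = -5 + 5*P (D(W, P) = (-1 + P)*5 = -5 + 5*P)
√(22466 + n(137, D(-4, -4))) = √(22466 + (-50 - (-5 + 5*(-4)))) = √(22466 + (-50 - (-5 - 20))) = √(22466 + (-50 - 1*(-25))) = √(22466 + (-50 + 25)) = √(22466 - 25) = √22441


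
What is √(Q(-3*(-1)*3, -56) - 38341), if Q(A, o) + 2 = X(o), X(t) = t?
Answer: I*√38399 ≈ 195.96*I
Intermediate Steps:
Q(A, o) = -2 + o
√(Q(-3*(-1)*3, -56) - 38341) = √((-2 - 56) - 38341) = √(-58 - 38341) = √(-38399) = I*√38399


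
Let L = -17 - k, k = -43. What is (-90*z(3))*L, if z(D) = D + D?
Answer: -14040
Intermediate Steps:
z(D) = 2*D
L = 26 (L = -17 - 1*(-43) = -17 + 43 = 26)
(-90*z(3))*L = -180*3*26 = -90*6*26 = -540*26 = -14040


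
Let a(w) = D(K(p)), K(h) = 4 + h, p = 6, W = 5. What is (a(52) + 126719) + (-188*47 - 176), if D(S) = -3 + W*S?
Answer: 117754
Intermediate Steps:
D(S) = -3 + 5*S
a(w) = 47 (a(w) = -3 + 5*(4 + 6) = -3 + 5*10 = -3 + 50 = 47)
(a(52) + 126719) + (-188*47 - 176) = (47 + 126719) + (-188*47 - 176) = 126766 + (-8836 - 176) = 126766 - 9012 = 117754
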